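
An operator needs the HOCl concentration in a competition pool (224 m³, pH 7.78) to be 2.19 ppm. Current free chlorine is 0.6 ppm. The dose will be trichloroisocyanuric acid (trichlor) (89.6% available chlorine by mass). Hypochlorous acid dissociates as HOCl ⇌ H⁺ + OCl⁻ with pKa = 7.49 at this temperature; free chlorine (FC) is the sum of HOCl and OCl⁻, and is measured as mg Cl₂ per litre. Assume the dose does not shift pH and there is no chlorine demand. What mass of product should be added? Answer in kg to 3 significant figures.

Volume: 224 m³ = 224,000 L.
[OCl⁻]/[HOCl] = 10^(pH − pKa) = 10^(7.78 − 7.49) = 1.95; fraction as HOCl = 1/(1 + 1.95) = 0.339.
Free chlorine required for 2.19 ppm HOCl: 2.19 / 0.339 = 6.46 ppm.
FC to add: 6.46 − 0.6 = 5.86 mg/L as Cl₂.
Cl₂ equivalent: 5.86 mg/L × 224,000 L = 1313 g.
Product at 89.6% available Cl: 1313 / 0.896 = 1465 g.

1.47 kg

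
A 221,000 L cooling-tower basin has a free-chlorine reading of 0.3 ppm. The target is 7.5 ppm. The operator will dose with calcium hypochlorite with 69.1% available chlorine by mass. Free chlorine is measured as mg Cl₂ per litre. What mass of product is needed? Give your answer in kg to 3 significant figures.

Chlorine deficit: 7.5 − 0.3 = 7.2 ppm = 7.2 mg/L as Cl₂.
Cl₂ equivalent needed: 7.2 mg/L × 221,000 L = 1,591,000 mg = 1591 g.
Product at 69.1% available chlorine: 1591 / 0.691 = 2303 g.

2.30 kg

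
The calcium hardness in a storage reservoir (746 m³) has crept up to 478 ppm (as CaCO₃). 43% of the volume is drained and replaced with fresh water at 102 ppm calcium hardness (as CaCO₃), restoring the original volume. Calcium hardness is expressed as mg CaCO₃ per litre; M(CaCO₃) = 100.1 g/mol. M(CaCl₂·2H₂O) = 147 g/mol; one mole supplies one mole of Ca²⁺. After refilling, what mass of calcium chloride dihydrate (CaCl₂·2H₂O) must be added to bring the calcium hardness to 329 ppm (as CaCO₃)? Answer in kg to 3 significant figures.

13.9 kg

Volume: 746 m³ = 746,000 L.
After draining 43% and refilling: 478 × 0.57 + 102 × 0.43 = 316.32 ppm.
Deficit to target: 329 − 316.32 = 12.68 mg/L.
As CaCO₃: 12.68 mg/L × 746,000 L = 9459 g; ÷ 100.1 = 94.5 mol Ca²⁺.
Mass: 94.5 × 147 = 13,890 g.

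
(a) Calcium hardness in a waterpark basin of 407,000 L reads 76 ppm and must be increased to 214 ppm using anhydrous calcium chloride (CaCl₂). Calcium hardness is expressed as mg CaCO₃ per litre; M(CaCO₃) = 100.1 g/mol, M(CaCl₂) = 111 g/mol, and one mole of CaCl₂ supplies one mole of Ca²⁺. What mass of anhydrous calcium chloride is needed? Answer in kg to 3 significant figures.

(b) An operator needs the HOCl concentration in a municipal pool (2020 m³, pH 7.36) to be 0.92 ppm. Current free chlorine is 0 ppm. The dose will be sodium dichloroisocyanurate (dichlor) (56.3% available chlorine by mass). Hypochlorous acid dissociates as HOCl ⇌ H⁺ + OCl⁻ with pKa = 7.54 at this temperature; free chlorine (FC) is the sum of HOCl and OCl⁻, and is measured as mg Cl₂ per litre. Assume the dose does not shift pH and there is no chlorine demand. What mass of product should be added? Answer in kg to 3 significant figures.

(a) Hardness to add: (214 − 76) = 138 mg/L as CaCO₃ × 407,000 L = 56,170 g as CaCO₃.
(a) Moles of Ca²⁺ (1 mol Ca²⁺ ≡ 1 mol CaCO₃): 56,170 / 100.1 g/mol = 561.1 mol.
(a) Mass of CaCl₂: 561.1 × 111 = 62,280 g.

(b) Volume: 2020 m³ = 2,020,000 L.
(b) [OCl⁻]/[HOCl] = 10^(pH − pKa) = 10^(7.36 − 7.54) = 0.6607; fraction as HOCl = 1/(1 + 0.6607) = 0.6022.
(b) Free chlorine required for 0.92 ppm HOCl: 0.92 / 0.6022 = 1.528 ppm.
(b) FC to add: 1.528 − 0 = 1.528 mg/L as Cl₂.
(b) Cl₂ equivalent: 1.528 mg/L × 2,020,000 L = 3086 g.
(b) Product at 56.3% available Cl: 3086 / 0.563 = 5482 g.

(a) 62.3 kg; (b) 5.48 kg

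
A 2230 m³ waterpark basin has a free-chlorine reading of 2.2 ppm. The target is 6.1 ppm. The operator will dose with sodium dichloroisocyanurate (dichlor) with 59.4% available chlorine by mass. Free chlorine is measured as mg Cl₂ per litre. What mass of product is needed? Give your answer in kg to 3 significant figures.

14.6 kg

Volume: 2230 m³ = 2,230,000 L.
Chlorine deficit: 6.1 − 2.2 = 3.9 ppm = 3.9 mg/L as Cl₂.
Cl₂ equivalent needed: 3.9 mg/L × 2,230,000 L = 8,697,000 mg = 8697 g.
Product at 59.4% available chlorine: 8697 / 0.594 = 14,640 g.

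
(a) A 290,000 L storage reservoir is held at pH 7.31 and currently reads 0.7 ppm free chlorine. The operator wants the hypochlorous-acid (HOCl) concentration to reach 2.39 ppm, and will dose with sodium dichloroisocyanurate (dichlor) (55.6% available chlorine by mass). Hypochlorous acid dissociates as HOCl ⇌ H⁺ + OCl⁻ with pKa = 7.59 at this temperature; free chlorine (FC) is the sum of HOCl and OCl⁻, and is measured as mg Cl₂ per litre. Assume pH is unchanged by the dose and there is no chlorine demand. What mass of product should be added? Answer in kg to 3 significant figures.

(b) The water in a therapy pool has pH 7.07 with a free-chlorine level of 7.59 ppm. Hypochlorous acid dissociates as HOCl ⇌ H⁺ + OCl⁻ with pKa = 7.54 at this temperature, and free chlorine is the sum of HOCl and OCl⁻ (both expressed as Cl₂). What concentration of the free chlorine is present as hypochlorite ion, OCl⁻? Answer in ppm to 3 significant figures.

(a) 1.54 kg; (b) 1.92 ppm

(a) [OCl⁻]/[HOCl] = 10^(pH − pKa) = 10^(7.31 − 7.59) = 0.5248; fraction as HOCl = 1/(1 + 0.5248) = 0.6558.
(a) Free chlorine required for 2.39 ppm HOCl: 2.39 / 0.6558 = 3.644 ppm.
(a) FC to add: 3.644 − 0.7 = 2.944 mg/L as Cl₂.
(a) Cl₂ equivalent: 2.944 mg/L × 290,000 L = 853.8 g.
(a) Product at 55.6% available Cl: 853.8 / 0.556 = 1536 g.

(b) [OCl⁻]/[HOCl] = 10^(pH − pKa) = 10^(7.07 − 7.54) = 10^-0.47 = 0.3388.
(b) Fraction as HOCl = 1 / (1 + 0.3388) = 0.7469.
(b) OCl⁻ = (1 − 0.7469) × 7.59 ppm = 1.921 ppm.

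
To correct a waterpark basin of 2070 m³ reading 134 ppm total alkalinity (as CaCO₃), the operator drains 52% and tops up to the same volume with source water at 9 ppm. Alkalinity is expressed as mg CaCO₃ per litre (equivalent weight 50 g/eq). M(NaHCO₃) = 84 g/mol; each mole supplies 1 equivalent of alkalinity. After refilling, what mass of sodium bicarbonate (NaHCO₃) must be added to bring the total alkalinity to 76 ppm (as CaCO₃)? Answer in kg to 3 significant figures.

24.3 kg

Volume: 2070 m³ = 2,070,000 L.
After draining 52% and refilling: 134 × 0.48 + 9 × 0.52 = 69 ppm.
Deficit to target: 76 − 69 = 7 mg/L.
As CaCO₃: 7 mg/L × 2,070,000 L = 14,490 g; ÷ 50 g/eq ÷ 1 = 289.8 mol NaHCO₃.
Mass: 289.8 × 84 = 24,340 g.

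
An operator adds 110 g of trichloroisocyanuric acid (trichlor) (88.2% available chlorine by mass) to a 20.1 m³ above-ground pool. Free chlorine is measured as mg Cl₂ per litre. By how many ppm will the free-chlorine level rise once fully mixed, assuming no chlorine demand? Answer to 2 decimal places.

4.83 ppm

Volume: 20.1 m³ = 20,100 L.
Available chlorine delivered: 110 g × 0.882 = 97.02 g as Cl₂.
Concentration rise: 97.02 g / 20,100 L = 4.827 mg/L = 4.83 ppm.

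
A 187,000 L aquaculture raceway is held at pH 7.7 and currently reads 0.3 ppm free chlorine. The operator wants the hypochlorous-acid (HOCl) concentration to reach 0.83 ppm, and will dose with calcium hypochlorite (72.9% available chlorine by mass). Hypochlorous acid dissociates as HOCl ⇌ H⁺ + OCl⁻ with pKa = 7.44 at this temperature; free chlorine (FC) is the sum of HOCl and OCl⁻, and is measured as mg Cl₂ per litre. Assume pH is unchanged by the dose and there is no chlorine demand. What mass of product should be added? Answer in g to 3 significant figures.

523 g

[OCl⁻]/[HOCl] = 10^(pH − pKa) = 10^(7.7 − 7.44) = 1.82; fraction as HOCl = 1/(1 + 1.82) = 0.3546.
Free chlorine required for 0.83 ppm HOCl: 0.83 / 0.3546 = 2.34 ppm.
FC to add: 2.34 − 0.3 = 2.04 mg/L as Cl₂.
Cl₂ equivalent: 2.04 mg/L × 187,000 L = 381.5 g.
Product at 72.9% available Cl: 381.5 / 0.729 = 523.4 g.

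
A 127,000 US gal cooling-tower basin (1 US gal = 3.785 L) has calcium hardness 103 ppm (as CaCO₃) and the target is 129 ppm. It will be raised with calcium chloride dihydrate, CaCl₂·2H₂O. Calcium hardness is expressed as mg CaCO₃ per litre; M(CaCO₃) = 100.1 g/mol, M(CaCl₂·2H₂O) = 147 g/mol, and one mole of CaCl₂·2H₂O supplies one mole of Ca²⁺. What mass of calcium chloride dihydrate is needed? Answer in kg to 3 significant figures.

Volume: 127,000 US gal × 3.785 L/gal = 480,695 L.
Hardness to add: (129 − 103) = 26 mg/L as CaCO₃ × 480,695 L = 12,500 g as CaCO₃.
Moles of Ca²⁺ (1 mol Ca²⁺ ≡ 1 mol CaCO₃): 12,500 / 100.1 g/mol = 124.9 mol.
Mass of CaCl₂·2H₂O: 124.9 × 147 = 18,350 g.

18.4 kg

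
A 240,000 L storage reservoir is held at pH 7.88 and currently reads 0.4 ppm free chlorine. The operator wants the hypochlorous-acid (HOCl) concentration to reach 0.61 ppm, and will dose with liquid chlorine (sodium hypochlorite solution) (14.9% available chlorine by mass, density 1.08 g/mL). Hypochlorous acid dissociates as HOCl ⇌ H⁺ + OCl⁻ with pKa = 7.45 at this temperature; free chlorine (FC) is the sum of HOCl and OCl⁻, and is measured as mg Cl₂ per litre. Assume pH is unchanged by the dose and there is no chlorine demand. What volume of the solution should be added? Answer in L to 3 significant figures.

2.76 L

[OCl⁻]/[HOCl] = 10^(pH − pKa) = 10^(7.88 − 7.45) = 2.692; fraction as HOCl = 1/(1 + 2.692) = 0.2709.
Free chlorine required for 0.61 ppm HOCl: 0.61 / 0.2709 = 2.252 ppm.
FC to add: 2.252 − 0.4 = 1.852 mg/L as Cl₂.
Cl₂ equivalent: 1.852 mg/L × 240,000 L = 444.4 g.
Product at 14.9% available Cl: 444.4 / 0.149 = 2983 g.
Volume: 2983 g ÷ 1.08 g/mL = 2762 mL.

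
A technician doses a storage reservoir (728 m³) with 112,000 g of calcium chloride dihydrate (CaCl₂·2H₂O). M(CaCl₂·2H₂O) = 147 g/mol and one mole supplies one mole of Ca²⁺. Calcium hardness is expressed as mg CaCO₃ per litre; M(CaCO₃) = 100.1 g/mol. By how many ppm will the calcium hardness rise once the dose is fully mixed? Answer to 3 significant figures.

105 ppm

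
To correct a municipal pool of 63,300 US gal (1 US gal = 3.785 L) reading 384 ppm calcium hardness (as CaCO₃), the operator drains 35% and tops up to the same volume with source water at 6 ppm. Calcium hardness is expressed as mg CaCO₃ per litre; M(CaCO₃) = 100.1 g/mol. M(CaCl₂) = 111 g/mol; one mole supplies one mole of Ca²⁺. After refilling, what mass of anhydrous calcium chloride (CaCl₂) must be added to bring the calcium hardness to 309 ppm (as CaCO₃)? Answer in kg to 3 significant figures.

15.2 kg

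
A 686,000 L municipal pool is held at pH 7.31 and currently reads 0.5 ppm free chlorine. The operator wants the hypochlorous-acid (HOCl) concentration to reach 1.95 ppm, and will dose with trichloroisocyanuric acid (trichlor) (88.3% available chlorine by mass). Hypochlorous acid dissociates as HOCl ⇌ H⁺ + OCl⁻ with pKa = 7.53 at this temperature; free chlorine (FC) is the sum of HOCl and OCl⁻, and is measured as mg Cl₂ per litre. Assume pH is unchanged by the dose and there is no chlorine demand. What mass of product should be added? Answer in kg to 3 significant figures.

[OCl⁻]/[HOCl] = 10^(pH − pKa) = 10^(7.31 − 7.53) = 0.6026; fraction as HOCl = 1/(1 + 0.6026) = 0.624.
Free chlorine required for 1.95 ppm HOCl: 1.95 / 0.624 = 3.125 ppm.
FC to add: 3.125 − 0.5 = 2.625 mg/L as Cl₂.
Cl₂ equivalent: 2.625 mg/L × 686,000 L = 1801 g.
Product at 88.3% available Cl: 1801 / 0.883 = 2039 g.

2.04 kg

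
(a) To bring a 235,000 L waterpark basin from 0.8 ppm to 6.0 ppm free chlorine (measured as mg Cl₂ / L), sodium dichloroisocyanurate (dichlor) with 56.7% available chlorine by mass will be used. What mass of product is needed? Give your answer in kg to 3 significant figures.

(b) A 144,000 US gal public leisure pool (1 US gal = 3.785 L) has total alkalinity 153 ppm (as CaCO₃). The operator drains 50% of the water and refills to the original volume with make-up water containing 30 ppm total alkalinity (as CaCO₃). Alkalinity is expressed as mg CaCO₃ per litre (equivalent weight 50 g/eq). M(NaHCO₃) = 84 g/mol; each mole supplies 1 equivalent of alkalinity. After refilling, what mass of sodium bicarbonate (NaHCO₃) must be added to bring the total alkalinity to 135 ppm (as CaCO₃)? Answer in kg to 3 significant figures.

(a) Chlorine deficit: 6.0 − 0.8 = 5.2 ppm = 5.2 mg/L as Cl₂.
(a) Cl₂ equivalent needed: 5.2 mg/L × 235,000 L = 1,222,000 mg = 1222 g.
(a) Product at 56.7% available chlorine: 1222 / 0.567 = 2155 g.

(b) Volume: 144,000 US gal × 3.785 L/gal = 545,040 L.
(b) After draining 50% and refilling: 153 × 0.50 + 30 × 0.50 = 91.5 ppm.
(b) Deficit to target: 135 − 91.5 = 43.5 mg/L.
(b) As CaCO₃: 43.5 mg/L × 545,040 L = 23,710 g; ÷ 50 g/eq ÷ 1 = 474.2 mol NaHCO₃.
(b) Mass: 474.2 × 84 = 39,830 g.

(a) 2.16 kg; (b) 39.8 kg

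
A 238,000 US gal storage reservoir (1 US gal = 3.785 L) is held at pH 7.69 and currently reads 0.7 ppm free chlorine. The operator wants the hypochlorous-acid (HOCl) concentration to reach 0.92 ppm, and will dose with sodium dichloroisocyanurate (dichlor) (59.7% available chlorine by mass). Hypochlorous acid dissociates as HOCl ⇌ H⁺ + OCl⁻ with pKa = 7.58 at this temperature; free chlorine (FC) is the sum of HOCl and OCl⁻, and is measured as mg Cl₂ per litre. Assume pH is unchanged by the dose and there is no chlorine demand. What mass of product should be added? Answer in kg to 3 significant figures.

Volume: 238,000 US gal × 3.785 L/gal = 900,830 L.
[OCl⁻]/[HOCl] = 10^(pH − pKa) = 10^(7.69 − 7.58) = 1.288; fraction as HOCl = 1/(1 + 1.288) = 0.437.
Free chlorine required for 0.92 ppm HOCl: 0.92 / 0.437 = 2.105 ppm.
FC to add: 2.105 − 0.7 = 1.405 mg/L as Cl₂.
Cl₂ equivalent: 1.405 mg/L × 900,830 L = 1266 g.
Product at 59.7% available Cl: 1266 / 0.597 = 2120 g.

2.12 kg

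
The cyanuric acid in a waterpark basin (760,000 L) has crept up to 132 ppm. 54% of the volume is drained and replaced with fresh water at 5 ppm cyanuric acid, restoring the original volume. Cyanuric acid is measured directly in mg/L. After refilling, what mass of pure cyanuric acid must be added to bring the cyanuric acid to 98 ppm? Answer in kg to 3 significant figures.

26.3 kg

After draining 54% and refilling: 132 × 0.46 + 5 × 0.54 = 63.42 ppm.
Deficit to target: 98 − 63.42 = 34.58 mg/L.
Mass: 34.58 mg/L × 760,000 L = 26,280 g cyanuric acid.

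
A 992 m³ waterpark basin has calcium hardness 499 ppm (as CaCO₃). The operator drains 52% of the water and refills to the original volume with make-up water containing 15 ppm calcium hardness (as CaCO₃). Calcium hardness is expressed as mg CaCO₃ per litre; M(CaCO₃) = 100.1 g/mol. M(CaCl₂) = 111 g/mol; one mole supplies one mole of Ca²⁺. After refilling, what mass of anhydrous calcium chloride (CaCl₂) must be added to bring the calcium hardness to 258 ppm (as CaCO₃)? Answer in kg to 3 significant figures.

11.7 kg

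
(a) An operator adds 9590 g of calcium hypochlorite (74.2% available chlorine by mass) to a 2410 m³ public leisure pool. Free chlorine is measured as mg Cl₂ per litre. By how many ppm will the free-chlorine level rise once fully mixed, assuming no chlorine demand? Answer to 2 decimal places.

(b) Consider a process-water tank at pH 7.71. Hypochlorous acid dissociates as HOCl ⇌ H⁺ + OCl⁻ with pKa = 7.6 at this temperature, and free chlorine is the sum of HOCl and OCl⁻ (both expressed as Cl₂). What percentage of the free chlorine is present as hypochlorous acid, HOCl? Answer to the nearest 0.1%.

(a) 2.95 ppm; (b) 43.7%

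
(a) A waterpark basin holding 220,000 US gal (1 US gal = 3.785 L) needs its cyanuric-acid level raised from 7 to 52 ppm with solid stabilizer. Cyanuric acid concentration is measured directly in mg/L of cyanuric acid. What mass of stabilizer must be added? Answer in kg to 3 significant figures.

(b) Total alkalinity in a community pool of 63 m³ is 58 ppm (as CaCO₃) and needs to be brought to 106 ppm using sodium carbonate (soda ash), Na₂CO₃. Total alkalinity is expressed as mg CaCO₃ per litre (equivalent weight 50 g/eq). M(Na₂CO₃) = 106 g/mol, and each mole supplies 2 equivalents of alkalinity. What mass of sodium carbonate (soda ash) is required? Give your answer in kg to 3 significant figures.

(a) 37.5 kg; (b) 3.21 kg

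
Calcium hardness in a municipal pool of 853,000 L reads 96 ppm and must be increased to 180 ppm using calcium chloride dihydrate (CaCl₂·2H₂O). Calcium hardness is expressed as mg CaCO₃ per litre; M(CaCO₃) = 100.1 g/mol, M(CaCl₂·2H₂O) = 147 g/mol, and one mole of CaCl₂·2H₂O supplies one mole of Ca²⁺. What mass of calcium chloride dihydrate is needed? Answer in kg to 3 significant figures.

105 kg

Hardness to add: (180 − 96) = 84 mg/L as CaCO₃ × 853,000 L = 71,650 g as CaCO₃.
Moles of Ca²⁺ (1 mol Ca²⁺ ≡ 1 mol CaCO₃): 71,650 / 100.1 g/mol = 715.8 mol.
Mass of CaCl₂·2H₂O: 715.8 × 147 = 105,200 g.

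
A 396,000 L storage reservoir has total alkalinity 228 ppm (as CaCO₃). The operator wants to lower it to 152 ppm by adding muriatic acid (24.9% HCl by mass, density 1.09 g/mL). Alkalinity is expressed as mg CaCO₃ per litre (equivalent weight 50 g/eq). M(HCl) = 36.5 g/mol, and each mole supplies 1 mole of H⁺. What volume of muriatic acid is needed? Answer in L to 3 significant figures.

80.9 L

Alkalinity to neutralize: (228 − 152) = 76 mg/L as CaCO₃ × 396,000 L = 30,100 g as CaCO₃.
Equivalents of H⁺ required: 30,100 ÷ 50 g/eq = 601.9 eq = 601.9 mol HCl.
Mass of HCl: 601.9 × 36.5 = 21,970 g.
Mass of 24.9% solution: 21,970 / 0.249 = 88,230 g.
Volume: 88,230 g ÷ 1.09 g/mL = 80,950 mL.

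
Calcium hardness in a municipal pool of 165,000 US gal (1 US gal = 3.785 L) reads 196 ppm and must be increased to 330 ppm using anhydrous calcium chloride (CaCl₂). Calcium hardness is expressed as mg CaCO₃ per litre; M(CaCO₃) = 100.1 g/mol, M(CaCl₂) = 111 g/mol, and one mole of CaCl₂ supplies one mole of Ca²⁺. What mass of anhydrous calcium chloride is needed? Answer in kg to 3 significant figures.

Volume: 165,000 US gal × 3.785 L/gal = 624,525 L.
Hardness to add: (330 − 196) = 134 mg/L as CaCO₃ × 624,525 L = 83,690 g as CaCO₃.
Moles of Ca²⁺ (1 mol Ca²⁺ ≡ 1 mol CaCO₃): 83,690 / 100.1 g/mol = 836 mol.
Mass of CaCl₂: 836 × 111 = 92,800 g.

92.8 kg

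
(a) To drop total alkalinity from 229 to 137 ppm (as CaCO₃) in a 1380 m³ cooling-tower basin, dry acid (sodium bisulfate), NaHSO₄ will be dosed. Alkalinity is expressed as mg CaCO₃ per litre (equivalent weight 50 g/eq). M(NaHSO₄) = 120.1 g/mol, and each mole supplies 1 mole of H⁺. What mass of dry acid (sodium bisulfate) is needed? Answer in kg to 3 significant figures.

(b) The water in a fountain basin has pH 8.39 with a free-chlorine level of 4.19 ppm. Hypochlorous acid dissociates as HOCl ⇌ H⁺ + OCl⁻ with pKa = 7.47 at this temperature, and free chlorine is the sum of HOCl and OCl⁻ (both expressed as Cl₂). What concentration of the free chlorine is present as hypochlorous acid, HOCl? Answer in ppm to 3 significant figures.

(a) 305 kg; (b) 0.450 ppm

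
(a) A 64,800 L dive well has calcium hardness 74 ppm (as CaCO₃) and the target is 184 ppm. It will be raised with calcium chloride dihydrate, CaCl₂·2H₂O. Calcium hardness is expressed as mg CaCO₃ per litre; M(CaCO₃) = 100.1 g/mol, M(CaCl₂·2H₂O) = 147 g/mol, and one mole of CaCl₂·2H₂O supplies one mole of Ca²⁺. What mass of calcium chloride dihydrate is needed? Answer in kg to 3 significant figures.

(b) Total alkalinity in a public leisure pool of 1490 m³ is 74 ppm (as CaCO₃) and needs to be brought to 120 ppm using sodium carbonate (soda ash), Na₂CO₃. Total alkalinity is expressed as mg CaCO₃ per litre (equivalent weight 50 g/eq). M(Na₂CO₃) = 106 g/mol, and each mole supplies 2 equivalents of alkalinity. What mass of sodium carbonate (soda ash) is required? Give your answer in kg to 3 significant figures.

(a) 10.5 kg; (b) 72.7 kg

(a) Hardness to add: (184 − 74) = 110 mg/L as CaCO₃ × 64,800 L = 7128 g as CaCO₃.
(a) Moles of Ca²⁺ (1 mol Ca²⁺ ≡ 1 mol CaCO₃): 7128 / 100.1 g/mol = 71.21 mol.
(a) Mass of CaCl₂·2H₂O: 71.21 × 147 = 10,470 g.

(b) Volume: 1490 m³ = 1,490,000 L.
(b) Alkalinity to add: (120 − 74) = 46 mg/L as CaCO₃ × 1,490,000 L = 68,540 g as CaCO₃.
(b) Equivalents: 68,540 g ÷ 50 g/eq = 1371 eq.
(b) Each mole of Na₂CO₃ supplies 2 eq, so 1371 / 2 = 685.4 mol.
(b) Mass: 685.4 mol × 106 g/mol = 72,650 g.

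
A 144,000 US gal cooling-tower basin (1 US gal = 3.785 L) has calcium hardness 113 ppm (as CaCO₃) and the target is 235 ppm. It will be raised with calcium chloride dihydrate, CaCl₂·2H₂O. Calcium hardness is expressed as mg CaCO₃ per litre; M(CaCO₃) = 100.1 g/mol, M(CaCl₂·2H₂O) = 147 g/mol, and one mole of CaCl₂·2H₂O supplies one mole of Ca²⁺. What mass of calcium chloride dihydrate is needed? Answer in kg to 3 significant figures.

Volume: 144,000 US gal × 3.785 L/gal = 545,040 L.
Hardness to add: (235 − 113) = 122 mg/L as CaCO₃ × 545,040 L = 66,490 g as CaCO₃.
Moles of Ca²⁺ (1 mol Ca²⁺ ≡ 1 mol CaCO₃): 66,490 / 100.1 g/mol = 664.3 mol.
Mass of CaCl₂·2H₂O: 664.3 × 147 = 97,650 g.

97.6 kg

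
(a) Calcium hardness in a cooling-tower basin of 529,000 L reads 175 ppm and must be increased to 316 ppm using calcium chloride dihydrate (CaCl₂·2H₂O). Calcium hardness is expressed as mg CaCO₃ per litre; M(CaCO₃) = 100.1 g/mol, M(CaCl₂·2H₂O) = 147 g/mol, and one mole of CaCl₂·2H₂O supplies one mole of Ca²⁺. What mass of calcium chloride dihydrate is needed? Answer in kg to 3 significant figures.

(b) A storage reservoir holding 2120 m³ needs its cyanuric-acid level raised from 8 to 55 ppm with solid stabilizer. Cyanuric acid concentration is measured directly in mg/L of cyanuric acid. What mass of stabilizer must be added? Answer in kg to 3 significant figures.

(a) Hardness to add: (316 − 175) = 141 mg/L as CaCO₃ × 529,000 L = 74,590 g as CaCO₃.
(a) Moles of Ca²⁺ (1 mol Ca²⁺ ≡ 1 mol CaCO₃): 74,590 / 100.1 g/mol = 745.1 mol.
(a) Mass of CaCl₂·2H₂O: 745.1 × 147 = 109,500 g.

(b) Volume: 2120 m³ = 2,120,000 L.
(b) CYA to add: (55 − 8) = 47 mg/L × 2,120,000 L = 99,640 g cyanuric acid.

(a) 110 kg; (b) 99.6 kg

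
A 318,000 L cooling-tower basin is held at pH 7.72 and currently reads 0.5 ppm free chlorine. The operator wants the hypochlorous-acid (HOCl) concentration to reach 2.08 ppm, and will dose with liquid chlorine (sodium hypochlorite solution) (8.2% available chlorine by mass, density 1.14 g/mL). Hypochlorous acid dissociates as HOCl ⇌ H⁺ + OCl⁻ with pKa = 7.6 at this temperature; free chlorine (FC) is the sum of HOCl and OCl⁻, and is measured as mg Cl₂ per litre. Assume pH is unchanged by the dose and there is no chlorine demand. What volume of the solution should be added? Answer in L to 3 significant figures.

[OCl⁻]/[HOCl] = 10^(pH − pKa) = 10^(7.72 − 7.6) = 1.318; fraction as HOCl = 1/(1 + 1.318) = 0.4314.
Free chlorine required for 2.08 ppm HOCl: 2.08 / 0.4314 = 4.822 ppm.
FC to add: 4.822 − 0.5 = 4.322 mg/L as Cl₂.
Cl₂ equivalent: 4.322 mg/L × 318,000 L = 1374 g.
Product at 8.2% available Cl: 1374 / 0.082 = 16,760 g.
Volume: 16,760 g ÷ 1.14 g/mL = 14,700 mL.

14.7 L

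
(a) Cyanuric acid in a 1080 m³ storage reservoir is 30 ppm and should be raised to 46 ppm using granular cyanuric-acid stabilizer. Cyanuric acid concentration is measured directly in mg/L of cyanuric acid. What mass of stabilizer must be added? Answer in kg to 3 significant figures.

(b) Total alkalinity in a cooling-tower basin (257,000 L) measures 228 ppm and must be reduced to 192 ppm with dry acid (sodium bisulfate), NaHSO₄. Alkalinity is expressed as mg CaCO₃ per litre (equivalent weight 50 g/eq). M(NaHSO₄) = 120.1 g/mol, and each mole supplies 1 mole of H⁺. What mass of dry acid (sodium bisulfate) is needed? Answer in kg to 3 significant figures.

(a) 17.3 kg; (b) 22.2 kg

(a) Volume: 1080 m³ = 1,080,000 L.
(a) CYA to add: (46 − 30) = 16 mg/L × 1,080,000 L = 17,280 g cyanuric acid.

(b) Alkalinity to neutralize: (228 − 192) = 36 mg/L as CaCO₃ × 257,000 L = 9252 g as CaCO₃.
(b) Equivalents of H⁺ required: 9252 ÷ 50 g/eq = 185 eq = 185 mol NaHSO₄.
(b) Mass of NaHSO₄: 185 × 120.1 = 22,220 g.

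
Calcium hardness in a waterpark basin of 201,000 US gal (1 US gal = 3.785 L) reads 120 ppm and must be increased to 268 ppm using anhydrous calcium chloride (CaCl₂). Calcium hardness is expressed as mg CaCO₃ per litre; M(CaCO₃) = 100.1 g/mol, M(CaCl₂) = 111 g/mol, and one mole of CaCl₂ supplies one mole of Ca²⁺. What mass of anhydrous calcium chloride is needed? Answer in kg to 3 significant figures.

Volume: 201,000 US gal × 3.785 L/gal = 760,785 L.
Hardness to add: (268 − 120) = 148 mg/L as CaCO₃ × 760,785 L = 112,600 g as CaCO₃.
Moles of Ca²⁺ (1 mol Ca²⁺ ≡ 1 mol CaCO₃): 112,600 / 100.1 g/mol = 1125 mol.
Mass of CaCl₂: 1125 × 111 = 124,900 g.

125 kg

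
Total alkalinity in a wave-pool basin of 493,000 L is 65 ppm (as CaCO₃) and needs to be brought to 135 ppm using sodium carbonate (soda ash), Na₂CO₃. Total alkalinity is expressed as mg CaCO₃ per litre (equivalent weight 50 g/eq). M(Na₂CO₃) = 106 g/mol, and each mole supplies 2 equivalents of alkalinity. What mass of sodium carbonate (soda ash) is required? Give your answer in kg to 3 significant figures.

36.6 kg

Alkalinity to add: (135 − 65) = 70 mg/L as CaCO₃ × 493,000 L = 34,510 g as CaCO₃.
Equivalents: 34,510 g ÷ 50 g/eq = 690.2 eq.
Each mole of Na₂CO₃ supplies 2 eq, so 690.2 / 2 = 345.1 mol.
Mass: 345.1 mol × 106 g/mol = 36,580 g.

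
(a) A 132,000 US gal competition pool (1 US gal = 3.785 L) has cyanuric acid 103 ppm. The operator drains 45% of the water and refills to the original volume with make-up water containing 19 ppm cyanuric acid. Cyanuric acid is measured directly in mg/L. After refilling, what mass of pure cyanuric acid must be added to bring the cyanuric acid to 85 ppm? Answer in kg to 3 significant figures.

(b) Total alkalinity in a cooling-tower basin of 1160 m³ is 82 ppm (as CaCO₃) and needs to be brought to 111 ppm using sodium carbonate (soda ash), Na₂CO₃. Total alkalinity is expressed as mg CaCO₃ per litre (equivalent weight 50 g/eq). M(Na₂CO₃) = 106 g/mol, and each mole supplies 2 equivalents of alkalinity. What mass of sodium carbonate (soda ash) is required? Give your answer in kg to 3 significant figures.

(a) Volume: 132,000 US gal × 3.785 L/gal = 499,620 L.
(a) After draining 45% and refilling: 103 × 0.55 + 19 × 0.45 = 65.2 ppm.
(a) Deficit to target: 85 − 65.2 = 19.8 mg/L.
(a) Mass: 19.8 mg/L × 499,620 L = 9892 g cyanuric acid.

(b) Volume: 1160 m³ = 1,160,000 L.
(b) Alkalinity to add: (111 − 82) = 29 mg/L as CaCO₃ × 1,160,000 L = 33,640 g as CaCO₃.
(b) Equivalents: 33,640 g ÷ 50 g/eq = 672.8 eq.
(b) Each mole of Na₂CO₃ supplies 2 eq, so 672.8 / 2 = 336.4 mol.
(b) Mass: 336.4 mol × 106 g/mol = 35,660 g.

(a) 9.89 kg; (b) 35.7 kg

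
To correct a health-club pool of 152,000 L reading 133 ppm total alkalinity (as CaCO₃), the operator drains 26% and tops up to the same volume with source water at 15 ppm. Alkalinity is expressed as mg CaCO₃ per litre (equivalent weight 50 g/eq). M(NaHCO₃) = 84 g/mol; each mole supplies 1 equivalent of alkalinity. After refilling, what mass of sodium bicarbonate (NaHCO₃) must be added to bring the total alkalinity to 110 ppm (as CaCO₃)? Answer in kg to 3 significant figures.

After draining 26% and refilling: 133 × 0.74 + 15 × 0.26 = 102.32 ppm.
Deficit to target: 110 − 102.32 = 7.68 mg/L.
As CaCO₃: 7.68 mg/L × 152,000 L = 1167 g; ÷ 50 g/eq ÷ 1 = 23.35 mol NaHCO₃.
Mass: 23.35 × 84 = 1961 g.

1.96 kg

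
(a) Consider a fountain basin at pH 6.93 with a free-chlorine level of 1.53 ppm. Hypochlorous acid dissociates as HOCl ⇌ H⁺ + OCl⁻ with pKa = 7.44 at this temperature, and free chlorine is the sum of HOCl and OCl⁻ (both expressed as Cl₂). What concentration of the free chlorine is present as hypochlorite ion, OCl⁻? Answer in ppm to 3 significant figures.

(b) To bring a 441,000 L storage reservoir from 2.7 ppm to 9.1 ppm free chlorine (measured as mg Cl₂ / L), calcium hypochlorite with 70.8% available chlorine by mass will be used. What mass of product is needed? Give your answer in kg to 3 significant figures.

(a) 0.361 ppm; (b) 3.99 kg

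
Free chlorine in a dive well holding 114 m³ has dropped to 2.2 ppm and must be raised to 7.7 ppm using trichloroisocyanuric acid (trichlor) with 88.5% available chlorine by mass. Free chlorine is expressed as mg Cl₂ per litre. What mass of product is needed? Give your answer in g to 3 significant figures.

Volume: 114 m³ = 114,000 L.
Chlorine deficit: 7.7 − 2.2 = 5.5 ppm = 5.5 mg/L as Cl₂.
Cl₂ equivalent needed: 5.5 mg/L × 114,000 L = 627,000 mg = 627 g.
Product at 88.5% available chlorine: 627 / 0.885 = 708.5 g.

708 g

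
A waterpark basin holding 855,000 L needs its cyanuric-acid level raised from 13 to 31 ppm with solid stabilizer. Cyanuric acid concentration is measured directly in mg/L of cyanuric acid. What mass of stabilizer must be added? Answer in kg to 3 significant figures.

15.4 kg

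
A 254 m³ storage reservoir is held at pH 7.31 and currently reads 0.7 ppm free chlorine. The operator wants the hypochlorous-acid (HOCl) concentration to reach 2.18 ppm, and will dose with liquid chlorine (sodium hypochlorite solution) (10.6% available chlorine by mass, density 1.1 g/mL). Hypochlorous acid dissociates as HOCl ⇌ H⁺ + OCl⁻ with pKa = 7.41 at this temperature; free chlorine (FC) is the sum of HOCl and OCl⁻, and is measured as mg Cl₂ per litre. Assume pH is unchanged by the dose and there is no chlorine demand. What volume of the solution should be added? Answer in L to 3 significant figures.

7.00 L

Volume: 254 m³ = 254,000 L.
[OCl⁻]/[HOCl] = 10^(pH − pKa) = 10^(7.31 − 7.41) = 0.7943; fraction as HOCl = 1/(1 + 0.7943) = 0.5573.
Free chlorine required for 2.18 ppm HOCl: 2.18 / 0.5573 = 3.912 ppm.
FC to add: 3.912 − 0.7 = 3.212 mg/L as Cl₂.
Cl₂ equivalent: 3.212 mg/L × 254,000 L = 815.8 g.
Product at 10.6% available Cl: 815.8 / 0.106 = 7696 g.
Volume: 7696 g ÷ 1.1 g/mL = 6996 mL.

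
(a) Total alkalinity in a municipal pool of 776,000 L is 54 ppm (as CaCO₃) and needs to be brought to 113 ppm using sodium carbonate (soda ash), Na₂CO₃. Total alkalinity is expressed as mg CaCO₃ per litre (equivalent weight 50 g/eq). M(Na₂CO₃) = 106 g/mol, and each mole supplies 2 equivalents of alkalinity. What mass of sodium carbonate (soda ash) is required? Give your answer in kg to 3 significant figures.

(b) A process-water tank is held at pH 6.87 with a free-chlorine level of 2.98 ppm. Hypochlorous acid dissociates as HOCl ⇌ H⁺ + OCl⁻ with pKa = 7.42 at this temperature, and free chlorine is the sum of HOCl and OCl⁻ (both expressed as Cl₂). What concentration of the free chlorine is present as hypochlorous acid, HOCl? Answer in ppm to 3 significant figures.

(a) 48.5 kg; (b) 2.32 ppm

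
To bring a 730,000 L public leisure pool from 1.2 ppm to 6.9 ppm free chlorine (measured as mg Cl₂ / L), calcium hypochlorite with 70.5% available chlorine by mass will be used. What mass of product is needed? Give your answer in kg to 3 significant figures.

5.90 kg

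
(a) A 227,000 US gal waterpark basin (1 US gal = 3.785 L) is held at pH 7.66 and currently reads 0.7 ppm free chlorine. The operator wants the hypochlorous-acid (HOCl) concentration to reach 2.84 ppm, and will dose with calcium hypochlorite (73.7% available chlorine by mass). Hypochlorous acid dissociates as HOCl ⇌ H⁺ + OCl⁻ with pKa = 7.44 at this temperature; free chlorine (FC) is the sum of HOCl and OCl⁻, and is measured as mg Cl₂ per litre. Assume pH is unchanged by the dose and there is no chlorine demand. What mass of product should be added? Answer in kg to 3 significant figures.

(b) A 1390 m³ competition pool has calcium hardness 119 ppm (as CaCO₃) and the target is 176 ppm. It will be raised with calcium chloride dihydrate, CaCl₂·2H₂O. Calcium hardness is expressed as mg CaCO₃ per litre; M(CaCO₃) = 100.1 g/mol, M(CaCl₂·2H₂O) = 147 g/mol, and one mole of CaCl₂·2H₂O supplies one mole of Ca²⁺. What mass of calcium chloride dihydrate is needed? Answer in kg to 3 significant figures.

(a) 7.99 kg; (b) 116 kg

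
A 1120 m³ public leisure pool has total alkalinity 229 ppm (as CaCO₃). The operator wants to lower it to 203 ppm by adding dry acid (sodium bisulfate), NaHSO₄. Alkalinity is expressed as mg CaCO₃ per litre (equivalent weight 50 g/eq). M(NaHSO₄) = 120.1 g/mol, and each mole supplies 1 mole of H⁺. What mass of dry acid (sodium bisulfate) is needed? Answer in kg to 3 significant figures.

69.9 kg

Volume: 1120 m³ = 1,120,000 L.
Alkalinity to neutralize: (229 − 203) = 26 mg/L as CaCO₃ × 1,120,000 L = 29,120 g as CaCO₃.
Equivalents of H⁺ required: 29,120 ÷ 50 g/eq = 582.4 eq = 582.4 mol NaHSO₄.
Mass of NaHSO₄: 582.4 × 120.1 = 69,950 g.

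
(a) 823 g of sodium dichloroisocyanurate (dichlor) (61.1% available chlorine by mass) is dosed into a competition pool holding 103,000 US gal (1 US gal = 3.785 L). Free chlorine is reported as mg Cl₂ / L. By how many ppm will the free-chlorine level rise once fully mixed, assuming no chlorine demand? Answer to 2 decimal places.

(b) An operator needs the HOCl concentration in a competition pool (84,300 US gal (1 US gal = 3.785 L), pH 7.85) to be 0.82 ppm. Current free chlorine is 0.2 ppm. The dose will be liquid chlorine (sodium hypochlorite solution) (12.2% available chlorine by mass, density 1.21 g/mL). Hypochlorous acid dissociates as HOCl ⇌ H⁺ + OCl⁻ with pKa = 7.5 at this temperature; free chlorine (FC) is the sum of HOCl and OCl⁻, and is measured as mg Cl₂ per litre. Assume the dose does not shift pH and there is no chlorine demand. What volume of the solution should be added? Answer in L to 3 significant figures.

(a) 1.29 ppm; (b) 5.31 L

(a) Volume: 103,000 US gal × 3.785 L/gal = 389,855 L.
(a) Available chlorine delivered: 823 g × 0.611 = 502.9 g as Cl₂.
(a) Concentration rise: 502.9 g / 389,855 L = 1.29 mg/L = 1.29 ppm.

(b) Volume: 84,300 US gal × 3.785 L/gal = 319,076 L.
(b) [OCl⁻]/[HOCl] = 10^(pH − pKa) = 10^(7.85 − 7.5) = 2.239; fraction as HOCl = 1/(1 + 2.239) = 0.3088.
(b) Free chlorine required for 0.82 ppm HOCl: 0.82 / 0.3088 = 2.656 ppm.
(b) FC to add: 2.656 − 0.2 = 2.456 mg/L as Cl₂.
(b) Cl₂ equivalent: 2.456 mg/L × 319,076 L = 783.6 g.
(b) Product at 12.2% available Cl: 783.6 / 0.122 = 6423 g.
(b) Volume: 6423 g ÷ 1.21 g/mL = 5308 mL.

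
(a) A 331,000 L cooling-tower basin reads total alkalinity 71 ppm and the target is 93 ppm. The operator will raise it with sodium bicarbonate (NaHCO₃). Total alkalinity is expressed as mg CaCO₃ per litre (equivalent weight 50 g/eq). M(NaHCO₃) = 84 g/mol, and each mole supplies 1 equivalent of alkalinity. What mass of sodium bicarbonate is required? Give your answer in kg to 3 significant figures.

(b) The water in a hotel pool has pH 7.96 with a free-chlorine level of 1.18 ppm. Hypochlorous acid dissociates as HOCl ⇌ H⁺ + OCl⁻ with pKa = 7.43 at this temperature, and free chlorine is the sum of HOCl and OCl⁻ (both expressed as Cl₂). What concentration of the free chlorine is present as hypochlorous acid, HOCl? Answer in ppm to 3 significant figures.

(a) 12.2 kg; (b) 0.269 ppm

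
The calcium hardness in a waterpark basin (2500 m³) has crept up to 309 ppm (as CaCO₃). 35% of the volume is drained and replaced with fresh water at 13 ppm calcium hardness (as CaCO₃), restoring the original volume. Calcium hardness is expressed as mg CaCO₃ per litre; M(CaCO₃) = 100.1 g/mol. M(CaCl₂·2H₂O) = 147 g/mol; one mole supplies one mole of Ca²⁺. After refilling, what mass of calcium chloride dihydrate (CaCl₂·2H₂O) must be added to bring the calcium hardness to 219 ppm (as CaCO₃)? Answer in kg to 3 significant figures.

49.9 kg

Volume: 2500 m³ = 2,500,000 L.
After draining 35% and refilling: 309 × 0.65 + 13 × 0.35 = 205.4 ppm.
Deficit to target: 219 − 205.4 = 13.6 mg/L.
As CaCO₃: 13.6 mg/L × 2,500,000 L = 34,000 g; ÷ 100.1 = 339.7 mol Ca²⁺.
Mass: 339.7 × 147 = 49,930 g.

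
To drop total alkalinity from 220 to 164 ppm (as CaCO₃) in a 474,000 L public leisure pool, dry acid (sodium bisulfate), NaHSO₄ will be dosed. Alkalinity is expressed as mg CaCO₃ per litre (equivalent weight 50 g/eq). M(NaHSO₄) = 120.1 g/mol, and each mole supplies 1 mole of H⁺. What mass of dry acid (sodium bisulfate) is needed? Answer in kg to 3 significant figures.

Alkalinity to neutralize: (220 − 164) = 56 mg/L as CaCO₃ × 474,000 L = 26,540 g as CaCO₃.
Equivalents of H⁺ required: 26,540 ÷ 50 g/eq = 530.9 eq = 530.9 mol NaHSO₄.
Mass of NaHSO₄: 530.9 × 120.1 = 63,760 g.

63.8 kg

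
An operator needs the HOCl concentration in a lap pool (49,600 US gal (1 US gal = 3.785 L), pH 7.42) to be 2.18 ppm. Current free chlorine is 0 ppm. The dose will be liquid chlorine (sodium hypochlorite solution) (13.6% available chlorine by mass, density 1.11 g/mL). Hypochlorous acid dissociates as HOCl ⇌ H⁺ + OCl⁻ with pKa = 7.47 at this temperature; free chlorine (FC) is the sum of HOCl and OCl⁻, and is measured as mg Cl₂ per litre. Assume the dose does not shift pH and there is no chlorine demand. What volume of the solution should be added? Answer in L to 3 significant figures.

Volume: 49,600 US gal × 3.785 L/gal = 187,736 L.
[OCl⁻]/[HOCl] = 10^(pH − pKa) = 10^(7.42 − 7.47) = 0.8913; fraction as HOCl = 1/(1 + 0.8913) = 0.5288.
Free chlorine required for 2.18 ppm HOCl: 2.18 / 0.5288 = 4.123 ppm.
FC to add: 4.123 − 0 = 4.123 mg/L as Cl₂.
Cl₂ equivalent: 4.123 mg/L × 187,736 L = 774 g.
Product at 13.6% available Cl: 774 / 0.136 = 5691 g.
Volume: 5691 g ÷ 1.11 g/mL = 5127 mL.

5.13 L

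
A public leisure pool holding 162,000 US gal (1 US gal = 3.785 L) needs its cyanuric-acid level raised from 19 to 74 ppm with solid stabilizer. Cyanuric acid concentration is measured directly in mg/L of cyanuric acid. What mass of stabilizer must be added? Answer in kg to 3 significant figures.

Volume: 162,000 US gal × 3.785 L/gal = 613,170 L.
CYA to add: (74 − 19) = 55 mg/L × 613,170 L = 33,720 g cyanuric acid.

33.7 kg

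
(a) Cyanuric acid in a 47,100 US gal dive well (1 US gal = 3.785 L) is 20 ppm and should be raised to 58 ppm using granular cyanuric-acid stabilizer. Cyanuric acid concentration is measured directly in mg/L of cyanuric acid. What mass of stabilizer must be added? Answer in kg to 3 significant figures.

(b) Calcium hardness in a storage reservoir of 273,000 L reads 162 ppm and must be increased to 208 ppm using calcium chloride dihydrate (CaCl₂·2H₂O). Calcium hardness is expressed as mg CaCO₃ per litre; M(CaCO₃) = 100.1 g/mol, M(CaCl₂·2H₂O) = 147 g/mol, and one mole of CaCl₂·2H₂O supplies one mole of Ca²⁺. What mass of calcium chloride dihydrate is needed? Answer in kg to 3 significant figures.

(a) 6.77 kg; (b) 18.4 kg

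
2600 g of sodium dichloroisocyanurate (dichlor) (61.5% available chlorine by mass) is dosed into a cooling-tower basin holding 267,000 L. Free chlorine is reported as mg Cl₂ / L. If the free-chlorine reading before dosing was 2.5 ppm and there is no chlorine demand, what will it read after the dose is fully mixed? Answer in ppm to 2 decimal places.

8.49 ppm

Available chlorine delivered: 2600 g × 0.615 = 1599 g as Cl₂.
Concentration rise: 1599 g / 267,000 L = 5.989 mg/L = 5.99 ppm.
Final FC: 2.5 + 5.99 = 8.49 ppm.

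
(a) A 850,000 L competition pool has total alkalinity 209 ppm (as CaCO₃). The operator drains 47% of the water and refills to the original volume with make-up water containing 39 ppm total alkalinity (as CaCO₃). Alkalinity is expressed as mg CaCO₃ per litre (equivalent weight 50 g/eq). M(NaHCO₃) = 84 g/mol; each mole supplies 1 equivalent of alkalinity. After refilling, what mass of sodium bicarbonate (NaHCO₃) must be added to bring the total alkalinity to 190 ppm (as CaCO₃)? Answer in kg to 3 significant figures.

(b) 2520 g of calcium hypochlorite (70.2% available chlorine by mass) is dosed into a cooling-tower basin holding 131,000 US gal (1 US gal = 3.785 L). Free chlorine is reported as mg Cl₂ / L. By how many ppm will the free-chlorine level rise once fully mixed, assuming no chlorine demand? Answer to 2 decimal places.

(a) 87.0 kg; (b) 3.57 ppm

(a) After draining 47% and refilling: 209 × 0.53 + 39 × 0.47 = 129.1 ppm.
(a) Deficit to target: 190 − 129.1 = 60.9 mg/L.
(a) As CaCO₃: 60.9 mg/L × 850,000 L = 51,760 g; ÷ 50 g/eq ÷ 1 = 1035 mol NaHCO₃.
(a) Mass: 1035 × 84 = 86,970 g.

(b) Volume: 131,000 US gal × 3.785 L/gal = 495,835 L.
(b) Available chlorine delivered: 2520 g × 0.702 = 1769 g as Cl₂.
(b) Concentration rise: 1769 g / 495,835 L = 3.568 mg/L = 3.57 ppm.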